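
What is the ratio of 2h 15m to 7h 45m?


9:31 (0.29)

Duration 1: 135 minutes
Duration 2: 465 minutes
Ratio = 135:465
GCD = 15
Simplified = 9:31
As a decimal: 9/31 ≈ 0.29


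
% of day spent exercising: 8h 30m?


35.4%

Time: 510 minutes
Day: 1440 minutes
Percentage = (510/1440) × 100 ≈ 35.4%


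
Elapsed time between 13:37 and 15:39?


2h 2m

End time in minutes: 15×60 + 39 = 939
Start time in minutes: 13×60 + 37 = 817
Difference = 939 - 817 = 122 minutes
= 2 hours 2 minutes


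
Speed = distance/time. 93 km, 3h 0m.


Distance: 93 km
Time: 3 hours
Speed = 93 / 3 = 31.0 km/h

31.0 km/h


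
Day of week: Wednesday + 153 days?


Tuesday

Start: Wednesday (index 2)
(2 + 153) mod 7
= 155 mod 7
= 1
Index 1 → Tuesday


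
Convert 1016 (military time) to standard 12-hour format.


10:16 AM

Hour: 10
10 < 12 → AM


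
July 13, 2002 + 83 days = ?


Start: July 13, 2002
Add 83 days
July 13 → August 1: 31 - 13 + 1 = 19 days (83 - 19 = 64 left)
August 1 → September 1: 31 - 1 + 1 = 31 days (64 - 31 = 33 left)
September 1 → October 1: 30 - 1 + 1 = 30 days (33 - 30 = 3 left)
October 1 + 3 = October 4, 2002

October 4, 2002


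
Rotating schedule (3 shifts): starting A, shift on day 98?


Shifts: A, B, C
Start: A (index 0)
Day 98: (0 + 98 - 1) mod 3
= 97 mod 3
= 1
Index 1 → shift B

Shift B


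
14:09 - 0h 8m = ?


Start: 849 minutes from midnight
Subtract: 8 minutes
Remaining: 849 - 8 = 841
Hours: 14, Minutes: 1

14:01


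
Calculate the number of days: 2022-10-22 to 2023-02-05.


106 days

From October 22, 2022 to February 5, 2023
Rest of October 2022: 31 - 22 = 9
Full months: November 30, December 31, January 31
Days into February 2023: 5
Total = 9 + 30 + 31 + 31 + 5 = 106 days


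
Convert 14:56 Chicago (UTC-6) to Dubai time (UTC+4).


00:56 (next day)

Time difference = UTC+4 - UTC-6 = +10 hours
New hour = (14 + 10) mod 24
= 24 mod 24 = 0
Minutes unchanged → 00:56; 24 ≥ 24 → next day


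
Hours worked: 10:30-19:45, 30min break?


8h 45m (525 minutes)

Total time = (19×60+45) - (10×60+30)
= 1185 - 630 = 555 min
Minus break: 555 - 30 = 525 min
= 8h 45m


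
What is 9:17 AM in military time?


Input: 9:17 AM
AM hour stays: 9

09:17


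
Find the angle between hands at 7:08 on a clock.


Hour hand = 7×30 + 8×0.5 = 214.0°
Minute hand = 8×6 = 48°
Difference = |214.0 - 48| = 166.0°

166.0°


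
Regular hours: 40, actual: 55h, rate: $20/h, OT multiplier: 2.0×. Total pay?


Regular: 40h × $20 = $800.00
Overtime: 55 - 40 = 15h
OT pay: 15h × $20 × 2.0 = $600.00
Total = $800.00 + $600.00 = $1400.00

$1400.00


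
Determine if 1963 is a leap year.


Rules: divisible by 4 AND (not by 100 OR by 400)
1963 ÷ 4 = 490 remainder 3 → not divisible by 4
Not divisible by 4 → not a leap year

No


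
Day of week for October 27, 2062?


Friday

Zeller's congruence:
q=27, m=10, k=62, j=20
h = (27 + ⌊13×11/5⌋ + 62 + ⌊62/4⌋ + ⌊20/4⌋ - 2×20) mod 7
= (27 + 28 + 62 + 15 + 5 - 40) mod 7
= 97 mod 7 = 6
h=6 → Friday


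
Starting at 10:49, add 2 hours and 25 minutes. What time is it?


Start: 649 minutes from midnight
Add: 145 minutes
Total: 794 minutes
Hours: 794 ÷ 60 = 13 remainder 14

13:14


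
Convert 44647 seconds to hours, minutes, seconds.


Hours: 44647 ÷ 3600 = 12 remainder 1447
Minutes: 1447 ÷ 60 = 24 remainder 7
Seconds: 7

12h 24m 7s


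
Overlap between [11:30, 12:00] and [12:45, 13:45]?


Meeting A: 690-720 (in minutes from midnight)
Meeting B: 765-825
Overlap start = max(690, 765) = 765
Overlap end = min(720, 825) = 720
Overlap = max(0, 720 - 765) = 0 min

0 minutes


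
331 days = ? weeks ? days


Weeks: 331 ÷ 7 = 47 remainder 2

47 weeks 2 days


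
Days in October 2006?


Month: October (month 10)
October has 31 days

31 days


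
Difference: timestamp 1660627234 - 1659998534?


628700 seconds (174.6 hours / 7.28 days)

Difference = 1660627234 - 1659998534 = 628700 seconds
In hours: 628700 / 3600 ≈ 174.6
In days: 628700 / 86400 ≈ 7.28


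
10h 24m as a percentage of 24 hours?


Total minutes: 10×60 + 24 = 624
Day = 24×60 = 1440 minutes
Fraction = 624/1440 ≈ 0.4333
As a percentage: 624/1440 × 100 ≈ 43.33%

0.4333 (43.33%)


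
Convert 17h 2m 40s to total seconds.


Hours: 17 × 3600 = 61200
Minutes: 2 × 60 = 120
Seconds: 40
Total = 61200 + 120 + 40 = 61360

61360 seconds


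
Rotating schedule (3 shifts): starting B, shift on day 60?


Shift A

Shifts: A, B, C
Start: B (index 1)
Day 60: (1 + 60 - 1) mod 3
= 60 mod 3
= 0
Index 0 → shift A


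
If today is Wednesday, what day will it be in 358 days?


Start: Wednesday (index 2)
(2 + 358) mod 7
= 360 mod 7
= 3
Index 3 → Thursday

Thursday


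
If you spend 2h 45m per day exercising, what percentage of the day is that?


Time: 165 minutes
Day: 1440 minutes
Percentage = (165/1440) × 100 ≈ 11.5%

11.5%


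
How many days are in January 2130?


Month: January (month 1)
January has 31 days

31 days


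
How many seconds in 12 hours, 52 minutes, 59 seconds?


Hours: 12 × 3600 = 43200
Minutes: 52 × 60 = 3120
Seconds: 59
Total = 43200 + 3120 + 59 = 46379

46379 seconds


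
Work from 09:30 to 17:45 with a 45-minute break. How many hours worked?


7h 30m (450 minutes)

Total time = (17×60+45) - (9×60+30)
= 1065 - 570 = 495 min
Minus break: 495 - 45 = 450 min
= 7h 30m


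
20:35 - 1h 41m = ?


18:54

Start: 1235 minutes from midnight
Subtract: 101 minutes
Remaining: 1235 - 101 = 1134
Hours: 18, Minutes: 54


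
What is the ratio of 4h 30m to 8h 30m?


9:17 (0.53)

Duration 1: 270 minutes
Duration 2: 510 minutes
Ratio = 270:510
GCD = 30
Simplified = 9:17
As a decimal: 9/17 ≈ 0.53


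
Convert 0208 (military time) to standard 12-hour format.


2:08 AM

Hour: 2
2 < 12 → AM


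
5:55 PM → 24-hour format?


17:55

Input: 5:55 PM
PM: 5 + 12 = 17


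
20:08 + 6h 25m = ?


Start: 1208 minutes from midnight
Add: 385 minutes
Total: 1593 minutes
Hours: 1593 ÷ 60 = 26 remainder 33
26 ≥ 24 → 26 - 24 = 2 (next day)

02:33 (next day)


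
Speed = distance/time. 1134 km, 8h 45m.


129.6 km/h

Distance: 1134 km
Time: 8h 45m = 525 min = 525/60 = 35/4 hours
Speed = 1134 ÷ (35/4) = 1134 × 4 / 35 = 4536/35 = 129.6 km/h


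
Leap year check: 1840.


Rules: divisible by 4 AND (not by 100 OR by 400)
1840 ÷ 4 = 460 exactly → divisible by 4
1840 ÷ 100 = 18 remainder 40 → not divisible by 100
Divisible by 4 but not by 100 → leap year

Yes


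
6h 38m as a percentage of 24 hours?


Total minutes: 6×60 + 38 = 398
Day = 24×60 = 1440 minutes
Fraction = 398/1440 ≈ 0.2764
As a percentage: 398/1440 × 100 ≈ 27.64%

0.2764 (27.64%)


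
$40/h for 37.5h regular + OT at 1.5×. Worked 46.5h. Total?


Regular: 37.5h × $40 = $1500.00
Overtime: 46.5 - 37.5 = 9.0h
OT pay: 9.0h × $40 × 1.5 = $540.00
Total = $1500.00 + $540.00 = $2040.00

$2040.00


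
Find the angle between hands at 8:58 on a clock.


Hour hand = 8×30 + 58×0.5 = 269.0°
Minute hand = 58×6 = 348°
Difference = |269.0 - 348| = 79.0°

79.0°


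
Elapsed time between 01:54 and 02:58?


1h 4m

End time in minutes: 2×60 + 58 = 178
Start time in minutes: 1×60 + 54 = 114
Difference = 178 - 114 = 64 minutes
= 1 hours 4 minutes


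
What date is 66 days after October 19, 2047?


Start: October 19, 2047
Add 66 days
October 19 → November 1: 31 - 19 + 1 = 13 days (66 - 13 = 53 left)
November 1 → December 1: 30 - 1 + 1 = 30 days (53 - 30 = 23 left)
December 1 + 23 = December 24, 2047

December 24, 2047


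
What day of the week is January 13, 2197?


Friday

Zeller's congruence:
q=13, m=13, k=96, j=21
h = (13 + ⌊13×14/5⌋ + 96 + ⌊96/4⌋ + ⌊21/4⌋ - 2×21) mod 7
= (13 + 36 + 96 + 24 + 5 - 42) mod 7
= 132 mod 7 = 6
h=6 → Friday


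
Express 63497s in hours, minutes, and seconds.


Hours: 63497 ÷ 3600 = 17 remainder 2297
Minutes: 2297 ÷ 60 = 38 remainder 17
Seconds: 17

17h 38m 17s


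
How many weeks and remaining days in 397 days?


Weeks: 397 ÷ 7 = 56 remainder 5

56 weeks 5 days


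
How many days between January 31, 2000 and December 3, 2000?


307 days

From January 31, 2000 to December 3, 2000
Rest of January 2000: 31 - 31 = 0
Full months: February 2000 29, March 31, April 30, May 31, June 30, July 31, August 31, September 30, October 31, November 30
Days into December 2000: 3
Total = 0 + 29 + 31 + 30 + 31 + 30 + 31 + 31 + 30 + 31 + 30 + 3 = 307 days


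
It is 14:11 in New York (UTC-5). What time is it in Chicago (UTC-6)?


13:11

Time difference = UTC-6 - UTC-5 = -1 hours
New hour = (14 -1) mod 24
= 13 mod 24 = 13
Minutes unchanged → 13:11


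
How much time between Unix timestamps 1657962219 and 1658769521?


Difference = 1658769521 - 1657962219 = 807302 seconds
In hours: 807302 / 3600 ≈ 224.3
In days: 807302 / 86400 ≈ 9.34

807302 seconds (224.3 hours / 9.34 days)


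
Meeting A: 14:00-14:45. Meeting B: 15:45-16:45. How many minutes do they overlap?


0 minutes

Meeting A: 840-885 (in minutes from midnight)
Meeting B: 945-1005
Overlap start = max(840, 945) = 945
Overlap end = min(885, 1005) = 885
Overlap = max(0, 885 - 945) = 0 min


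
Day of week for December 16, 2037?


Wednesday

Zeller's congruence:
q=16, m=12, k=37, j=20
h = (16 + ⌊13×13/5⌋ + 37 + ⌊37/4⌋ + ⌊20/4⌋ - 2×20) mod 7
= (16 + 33 + 37 + 9 + 5 - 40) mod 7
= 60 mod 7 = 4
h=4 → Wednesday


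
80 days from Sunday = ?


Start: Sunday (index 6)
(6 + 80) mod 7
= 86 mod 7
= 2
Index 2 → Wednesday

Wednesday


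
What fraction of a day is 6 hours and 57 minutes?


0.2896 (28.96%)

Total minutes: 6×60 + 57 = 417
Day = 24×60 = 1440 minutes
Fraction = 417/1440 ≈ 0.2896
As a percentage: 417/1440 × 100 ≈ 28.96%


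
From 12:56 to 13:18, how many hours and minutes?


0h 22m

End time in minutes: 13×60 + 18 = 798
Start time in minutes: 12×60 + 56 = 776
Difference = 798 - 776 = 22 minutes
= 0 hours 22 minutes


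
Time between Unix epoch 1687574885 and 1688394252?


Difference = 1688394252 - 1687574885 = 819367 seconds
In hours: 819367 / 3600 ≈ 227.6
In days: 819367 / 86400 ≈ 9.48

819367 seconds (227.6 hours / 9.48 days)


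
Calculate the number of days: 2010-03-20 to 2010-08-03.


From March 20, 2010 to August 3, 2010
Rest of March 2010: 31 - 20 = 11
Full months: April 30, May 31, June 30, July 31
Days into August 2010: 3
Total = 11 + 30 + 31 + 30 + 31 + 3 = 136 days

136 days


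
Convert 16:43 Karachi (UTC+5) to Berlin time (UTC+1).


Time difference = UTC+1 - UTC+5 = -4 hours
New hour = (16 -4) mod 24
= 12 mod 24 = 12
Minutes unchanged → 12:43

12:43


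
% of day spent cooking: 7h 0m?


Time: 420 minutes
Day: 1440 minutes
Percentage = (420/1440) × 100 ≈ 29.2%

29.2%


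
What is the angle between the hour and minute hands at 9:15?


Hour hand = 9×30 + 15×0.5 = 277.5°
Minute hand = 15×6 = 90°
Difference = |277.5 - 90| = 187.5°
Since > 180°: 360 - 187.5 = 172.5°

172.5°


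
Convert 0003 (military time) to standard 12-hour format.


Hour: 0
0 → 12 AM (midnight)

12:03 AM


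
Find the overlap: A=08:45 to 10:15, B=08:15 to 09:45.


60 minutes

Meeting A: 525-615 (in minutes from midnight)
Meeting B: 495-585
Overlap start = max(525, 495) = 525
Overlap end = min(615, 585) = 585
Overlap = max(0, 585 - 525) = 60 min


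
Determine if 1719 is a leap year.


Rules: divisible by 4 AND (not by 100 OR by 400)
1719 ÷ 4 = 429 remainder 3 → not divisible by 4
Not divisible by 4 → not a leap year

No


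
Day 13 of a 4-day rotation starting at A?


Shifts: A, B, C, D
Start: A (index 0)
Day 13: (0 + 13 - 1) mod 4
= 12 mod 4
= 0
Index 0 → shift A

Shift A


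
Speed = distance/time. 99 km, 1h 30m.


66.0 km/h

Distance: 99 km
Time: 1h 30m = 90 min = 90/60 = 3/2 hours
Speed = 99 ÷ (3/2) = 99 × 2 / 3 = 198/3 = 66.0 km/h


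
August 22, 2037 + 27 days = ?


Start: August 22, 2037
Add 27 days
August 22 → September 1: 31 - 22 + 1 = 10 days (27 - 10 = 17 left)
September 1 + 17 = September 18, 2037

September 18, 2037


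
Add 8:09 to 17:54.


02:03 (next day)

Start: 1074 minutes from midnight
Add: 489 minutes
Total: 1563 minutes
Hours: 1563 ÷ 60 = 26 remainder 3
26 ≥ 24 → 26 - 24 = 2 (next day)


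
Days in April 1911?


30 days

Month: April (month 4)
April has 30 days


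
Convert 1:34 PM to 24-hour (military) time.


13:34

Input: 1:34 PM
PM: 1 + 12 = 13


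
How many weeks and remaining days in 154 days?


Weeks: 154 ÷ 7 = 22 remainder 0

22 weeks 0 days


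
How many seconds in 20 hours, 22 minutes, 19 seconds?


Hours: 20 × 3600 = 72000
Minutes: 22 × 60 = 1320
Seconds: 19
Total = 72000 + 1320 + 19 = 73339

73339 seconds


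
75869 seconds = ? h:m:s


Hours: 75869 ÷ 3600 = 21 remainder 269
Minutes: 269 ÷ 60 = 4 remainder 29
Seconds: 29

21h 4m 29s


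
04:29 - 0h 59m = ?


03:30

Start: 269 minutes from midnight
Subtract: 59 minutes
Remaining: 269 - 59 = 210
Hours: 3, Minutes: 30


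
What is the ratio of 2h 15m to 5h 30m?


Duration 1: 135 minutes
Duration 2: 330 minutes
Ratio = 135:330
GCD = 15
Simplified = 9:22
As a decimal: 9/22 ≈ 0.41

9:22 (0.41)


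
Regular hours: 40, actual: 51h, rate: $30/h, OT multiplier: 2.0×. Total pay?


$1860.00

Regular: 40h × $30 = $1200.00
Overtime: 51 - 40 = 11h
OT pay: 11h × $30 × 2.0 = $660.00
Total = $1200.00 + $660.00 = $1860.00


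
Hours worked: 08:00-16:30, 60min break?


7h 30m (450 minutes)

Total time = (16×60+30) - (8×60+0)
= 990 - 480 = 510 min
Minus break: 510 - 60 = 450 min
= 7h 30m


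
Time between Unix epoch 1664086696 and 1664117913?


31217 seconds (8.7 hours / 0.36 days)

Difference = 1664117913 - 1664086696 = 31217 seconds
In hours: 31217 / 3600 ≈ 8.7
In days: 31217 / 86400 ≈ 0.36


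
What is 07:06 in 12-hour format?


Hour: 7
7 < 12 → AM

7:06 AM


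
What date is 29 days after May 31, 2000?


June 29, 2000

Start: May 31, 2000
Add 29 days
May 31 → June 1: 31 - 31 + 1 = 1 days (29 - 1 = 28 left)
June 1 + 28 = June 29, 2000


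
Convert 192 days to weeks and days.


Weeks: 192 ÷ 7 = 27 remainder 3

27 weeks 3 days


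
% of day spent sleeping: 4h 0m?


Time: 240 minutes
Day: 1440 minutes
Percentage = (240/1440) × 100 ≈ 16.7%

16.7%


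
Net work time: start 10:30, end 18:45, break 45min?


Total time = (18×60+45) - (10×60+30)
= 1125 - 630 = 495 min
Minus break: 495 - 45 = 450 min
= 7h 30m

7h 30m (450 minutes)


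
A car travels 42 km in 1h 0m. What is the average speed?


Distance: 42 km
Time: 1 hours
Speed = 42 / 1 = 42.0 km/h

42.0 km/h


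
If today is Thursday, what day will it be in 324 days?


Start: Thursday (index 3)
(3 + 324) mod 7
= 327 mod 7
= 5
Index 5 → Saturday

Saturday


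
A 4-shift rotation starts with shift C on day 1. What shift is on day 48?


Shifts: A, B, C, D
Start: C (index 2)
Day 48: (2 + 48 - 1) mod 4
= 49 mod 4
= 1
Index 1 → shift B

Shift B


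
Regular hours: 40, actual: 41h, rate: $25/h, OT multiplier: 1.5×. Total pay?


Regular: 40h × $25 = $1000.00
Overtime: 41 - 40 = 1h
OT pay: 1h × $25 × 1.5 = $37.50
Total = $1000.00 + $37.50 = $1037.50

$1037.50


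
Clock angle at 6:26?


Hour hand = 6×30 + 26×0.5 = 193.0°
Minute hand = 26×6 = 156°
Difference = |193.0 - 156| = 37.0°

37.0°


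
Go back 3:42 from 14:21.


Start: 861 minutes from midnight
Subtract: 222 minutes
Remaining: 861 - 222 = 639
Hours: 10, Minutes: 39

10:39


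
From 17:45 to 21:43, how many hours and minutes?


End time in minutes: 21×60 + 43 = 1303
Start time in minutes: 17×60 + 45 = 1065
Difference = 1303 - 1065 = 238 minutes
= 3 hours 58 minutes

3h 58m


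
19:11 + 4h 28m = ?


23:39

Start: 1151 minutes from midnight
Add: 268 minutes
Total: 1419 minutes
Hours: 1419 ÷ 60 = 23 remainder 39


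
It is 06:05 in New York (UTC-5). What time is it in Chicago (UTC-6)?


Time difference = UTC-6 - UTC-5 = -1 hours
New hour = (6 -1) mod 24
= 5 mod 24 = 5
Minutes unchanged → 05:05

05:05


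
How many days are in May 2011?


31 days

Month: May (month 5)
May has 31 days


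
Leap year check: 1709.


No

Rules: divisible by 4 AND (not by 100 OR by 400)
1709 ÷ 4 = 427 remainder 1 → not divisible by 4
Not divisible by 4 → not a leap year


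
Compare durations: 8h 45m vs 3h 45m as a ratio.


7:3 (2.33)

Duration 1: 525 minutes
Duration 2: 225 minutes
Ratio = 525:225
GCD = 75
Simplified = 7:3
As a decimal: 7/3 ≈ 2.33


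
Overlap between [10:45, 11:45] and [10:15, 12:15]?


Meeting A: 645-705 (in minutes from midnight)
Meeting B: 615-735
Overlap start = max(645, 615) = 645
Overlap end = min(705, 735) = 705
Overlap = max(0, 705 - 645) = 60 min

60 minutes


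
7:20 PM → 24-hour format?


Input: 7:20 PM
PM: 7 + 12 = 19

19:20


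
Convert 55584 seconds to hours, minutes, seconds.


Hours: 55584 ÷ 3600 = 15 remainder 1584
Minutes: 1584 ÷ 60 = 26 remainder 24
Seconds: 24

15h 26m 24s


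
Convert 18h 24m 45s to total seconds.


Hours: 18 × 3600 = 64800
Minutes: 24 × 60 = 1440
Seconds: 45
Total = 64800 + 1440 + 45 = 66285

66285 seconds


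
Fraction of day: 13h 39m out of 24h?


0.5688 (56.88%)

Total minutes: 13×60 + 39 = 819
Day = 24×60 = 1440 minutes
Fraction = 819/1440 ≈ 0.5688
As a percentage: 819/1440 × 100 ≈ 56.88%


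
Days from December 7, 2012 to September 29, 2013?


296 days

From December 7, 2012 to September 29, 2013
Rest of December 2012: 31 - 7 = 24
Full months: January 31, February 2013 28, March 31, April 30, May 31, June 30, July 31, August 31
Days into September 2013: 29
Total = 24 + 31 + 28 + 31 + 30 + 31 + 30 + 31 + 31 + 29 = 296 days


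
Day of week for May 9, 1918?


Zeller's congruence:
q=9, m=5, k=18, j=19
h = (9 + ⌊13×6/5⌋ + 18 + ⌊18/4⌋ + ⌊19/4⌋ - 2×19) mod 7
= (9 + 15 + 18 + 4 + 4 - 38) mod 7
= 12 mod 7 = 5
h=5 → Thursday

Thursday


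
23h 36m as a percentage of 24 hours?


Total minutes: 23×60 + 36 = 1416
Day = 24×60 = 1440 minutes
Fraction = 1416/1440 ≈ 0.9833
As a percentage: 1416/1440 × 100 ≈ 98.33%

0.9833 (98.33%)


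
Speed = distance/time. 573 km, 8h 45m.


Distance: 573 km
Time: 8h 45m = 525 min = 525/60 = 35/4 hours
Speed = 573 ÷ (35/4) = 573 × 4 / 35 = 2292/35 ≈ 65.5 km/h

65.5 km/h


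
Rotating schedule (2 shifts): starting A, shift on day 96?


Shifts: A, B
Start: A (index 0)
Day 96: (0 + 96 - 1) mod 2
= 95 mod 2
= 1
Index 1 → shift B

Shift B


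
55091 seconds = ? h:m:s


Hours: 55091 ÷ 3600 = 15 remainder 1091
Minutes: 1091 ÷ 60 = 18 remainder 11
Seconds: 11

15h 18m 11s


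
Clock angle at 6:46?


Hour hand = 6×30 + 46×0.5 = 203.0°
Minute hand = 46×6 = 276°
Difference = |203.0 - 276| = 73.0°

73.0°


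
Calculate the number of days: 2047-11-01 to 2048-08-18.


291 days

From November 1, 2047 to August 18, 2048
Rest of November 2047: 30 - 1 = 29
Full months: December 31, January 31, February 2048 29, March 31, April 30, May 31, June 30, July 31
Days into August 2048: 18
Total = 29 + 31 + 31 + 29 + 31 + 30 + 31 + 30 + 31 + 18 = 291 days


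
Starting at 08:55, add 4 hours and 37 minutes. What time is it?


Start: 535 minutes from midnight
Add: 277 minutes
Total: 812 minutes
Hours: 812 ÷ 60 = 13 remainder 32

13:32


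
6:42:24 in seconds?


Hours: 6 × 3600 = 21600
Minutes: 42 × 60 = 2520
Seconds: 24
Total = 21600 + 2520 + 24 = 24144

24144 seconds


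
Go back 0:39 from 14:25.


Start: 865 minutes from midnight
Subtract: 39 minutes
Remaining: 865 - 39 = 826
Hours: 13, Minutes: 46

13:46


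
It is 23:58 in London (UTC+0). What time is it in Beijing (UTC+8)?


Time difference = UTC+8 - UTC+0 = +8 hours
New hour = (23 + 8) mod 24
= 31 mod 24 = 7
Minutes unchanged → 07:58; 31 ≥ 24 → next day

07:58 (next day)


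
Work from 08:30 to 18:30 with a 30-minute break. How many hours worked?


9h 30m (570 minutes)

Total time = (18×60+30) - (8×60+30)
= 1110 - 510 = 600 min
Minus break: 600 - 30 = 570 min
= 9h 30m


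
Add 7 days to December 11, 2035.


Start: December 11, 2035
Add 7 days
December 11 + 7 = December 18, 2035

December 18, 2035


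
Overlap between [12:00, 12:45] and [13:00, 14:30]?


Meeting A: 720-765 (in minutes from midnight)
Meeting B: 780-870
Overlap start = max(720, 780) = 780
Overlap end = min(765, 870) = 765
Overlap = max(0, 765 - 780) = 0 min

0 minutes


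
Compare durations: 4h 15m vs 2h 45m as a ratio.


Duration 1: 255 minutes
Duration 2: 165 minutes
Ratio = 255:165
GCD = 15
Simplified = 17:11
As a decimal: 17/11 ≈ 1.55

17:11 (1.55)


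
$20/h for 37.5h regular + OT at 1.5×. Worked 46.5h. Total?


$1020.00

Regular: 37.5h × $20 = $750.00
Overtime: 46.5 - 37.5 = 9.0h
OT pay: 9.0h × $20 × 1.5 = $270.00
Total = $750.00 + $270.00 = $1020.00


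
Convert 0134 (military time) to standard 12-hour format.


1:34 AM

Hour: 1
1 < 12 → AM


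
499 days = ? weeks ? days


Weeks: 499 ÷ 7 = 71 remainder 2

71 weeks 2 days


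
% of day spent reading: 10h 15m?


Time: 615 minutes
Day: 1440 minutes
Percentage = (615/1440) × 100 ≈ 42.7%

42.7%


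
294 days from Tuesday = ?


Start: Tuesday (index 1)
(1 + 294) mod 7
= 295 mod 7
= 1
Index 1 → Tuesday

Tuesday


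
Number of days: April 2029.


Month: April (month 4)
April has 30 days

30 days


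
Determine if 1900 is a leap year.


Rules: divisible by 4 AND (not by 100 OR by 400)
1900 ÷ 4 = 475 exactly → divisible by 4
1900 ÷ 100 = 19 exactly → divisible by 100
1900 ÷ 400 = 4 remainder 300 → not divisible by 400
Divisible by 100 but not by 400 → not a leap year

No


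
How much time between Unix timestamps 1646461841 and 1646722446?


260605 seconds (72.4 hours / 3.02 days)

Difference = 1646722446 - 1646461841 = 260605 seconds
In hours: 260605 / 3600 ≈ 72.4
In days: 260605 / 86400 ≈ 3.02


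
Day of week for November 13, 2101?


Zeller's congruence:
q=13, m=11, k=1, j=21
h = (13 + ⌊13×12/5⌋ + 1 + ⌊1/4⌋ + ⌊21/4⌋ - 2×21) mod 7
= (13 + 31 + 1 + 0 + 5 - 42) mod 7
= 8 mod 7 = 1
h=1 → Sunday

Sunday


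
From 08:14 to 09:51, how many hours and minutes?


End time in minutes: 9×60 + 51 = 591
Start time in minutes: 8×60 + 14 = 494
Difference = 591 - 494 = 97 minutes
= 1 hours 37 minutes

1h 37m


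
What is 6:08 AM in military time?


06:08

Input: 6:08 AM
AM hour stays: 6


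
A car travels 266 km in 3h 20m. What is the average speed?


Distance: 266 km
Time: 3h 20m = 200 min = 200/60 = 10/3 hours
Speed = 266 ÷ (10/3) = 266 × 3 / 10 = 798/10 = 79.8 km/h

79.8 km/h


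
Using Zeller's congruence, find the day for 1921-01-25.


Tuesday

Zeller's congruence:
q=25, m=13, k=20, j=19
h = (25 + ⌊13×14/5⌋ + 20 + ⌊20/4⌋ + ⌊19/4⌋ - 2×19) mod 7
= (25 + 36 + 20 + 5 + 4 - 38) mod 7
= 52 mod 7 = 3
h=3 → Tuesday


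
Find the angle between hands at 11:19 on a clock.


134.5°

Hour hand = 11×30 + 19×0.5 = 339.5°
Minute hand = 19×6 = 114°
Difference = |339.5 - 114| = 225.5°
Since > 180°: 360 - 225.5 = 134.5°


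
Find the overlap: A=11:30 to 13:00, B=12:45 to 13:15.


Meeting A: 690-780 (in minutes from midnight)
Meeting B: 765-795
Overlap start = max(690, 765) = 765
Overlap end = min(780, 795) = 780
Overlap = max(0, 780 - 765) = 15 min

15 minutes


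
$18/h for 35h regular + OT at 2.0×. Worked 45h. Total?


$990.00

Regular: 35h × $18 = $630.00
Overtime: 45 - 35 = 10h
OT pay: 10h × $18 × 2.0 = $360.00
Total = $630.00 + $360.00 = $990.00


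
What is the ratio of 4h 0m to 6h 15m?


16:25 (0.64)

Duration 1: 240 minutes
Duration 2: 375 minutes
Ratio = 240:375
GCD = 15
Simplified = 16:25
As a decimal: 16/25 = 0.64


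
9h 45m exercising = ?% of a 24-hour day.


40.6%

Time: 585 minutes
Day: 1440 minutes
Percentage = (585/1440) × 100 ≈ 40.6%


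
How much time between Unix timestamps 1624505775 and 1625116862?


Difference = 1625116862 - 1624505775 = 611087 seconds
In hours: 611087 / 3600 ≈ 169.7
In days: 611087 / 86400 ≈ 7.07

611087 seconds (169.7 hours / 7.07 days)


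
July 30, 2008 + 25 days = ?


Start: July 30, 2008
Add 25 days
July 30 → August 1: 31 - 30 + 1 = 2 days (25 - 2 = 23 left)
August 1 + 23 = August 24, 2008

August 24, 2008


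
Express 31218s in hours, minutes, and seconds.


Hours: 31218 ÷ 3600 = 8 remainder 2418
Minutes: 2418 ÷ 60 = 40 remainder 18
Seconds: 18

8h 40m 18s


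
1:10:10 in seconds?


Hours: 1 × 3600 = 3600
Minutes: 10 × 60 = 600
Seconds: 10
Total = 3600 + 600 + 10 = 4210

4210 seconds


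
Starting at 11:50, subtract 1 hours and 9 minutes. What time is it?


10:41

Start: 710 minutes from midnight
Subtract: 69 minutes
Remaining: 710 - 69 = 641
Hours: 10, Minutes: 41


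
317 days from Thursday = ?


Start: Thursday (index 3)
(3 + 317) mod 7
= 320 mod 7
= 5
Index 5 → Saturday

Saturday


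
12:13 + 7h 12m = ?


Start: 733 minutes from midnight
Add: 432 minutes
Total: 1165 minutes
Hours: 1165 ÷ 60 = 19 remainder 25

19:25


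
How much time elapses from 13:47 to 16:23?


2h 36m

End time in minutes: 16×60 + 23 = 983
Start time in minutes: 13×60 + 47 = 827
Difference = 983 - 827 = 156 minutes
= 2 hours 36 minutes


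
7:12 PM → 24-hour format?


19:12

Input: 7:12 PM
PM: 7 + 12 = 19


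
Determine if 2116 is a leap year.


Yes

Rules: divisible by 4 AND (not by 100 OR by 400)
2116 ÷ 4 = 529 exactly → divisible by 4
2116 ÷ 100 = 21 remainder 16 → not divisible by 100
Divisible by 4 but not by 100 → leap year


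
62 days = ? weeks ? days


Weeks: 62 ÷ 7 = 8 remainder 6

8 weeks 6 days


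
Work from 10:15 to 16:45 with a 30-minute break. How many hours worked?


6h 0m (360 minutes)

Total time = (16×60+45) - (10×60+15)
= 1005 - 615 = 390 min
Minus break: 390 - 30 = 360 min
= 6h 0m


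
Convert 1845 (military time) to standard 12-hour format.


6:45 PM

Hour: 18
18 - 12 = 6 → PM


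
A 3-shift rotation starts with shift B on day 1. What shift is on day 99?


Shift A

Shifts: A, B, C
Start: B (index 1)
Day 99: (1 + 99 - 1) mod 3
= 99 mod 3
= 0
Index 0 → shift A


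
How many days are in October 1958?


31 days

Month: October (month 10)
October has 31 days


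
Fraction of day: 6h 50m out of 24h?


0.2847 (28.47%)

Total minutes: 6×60 + 50 = 410
Day = 24×60 = 1440 minutes
Fraction = 410/1440 ≈ 0.2847
As a percentage: 410/1440 × 100 ≈ 28.47%


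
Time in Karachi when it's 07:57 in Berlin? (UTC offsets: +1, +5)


Time difference = UTC+5 - UTC+1 = +4 hours
New hour = (7 + 4) mod 24
= 11 mod 24 = 11
Minutes unchanged → 11:57

11:57


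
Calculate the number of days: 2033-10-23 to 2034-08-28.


309 days

From October 23, 2033 to August 28, 2034
Rest of October 2033: 31 - 23 = 8
Full months: November 30, December 31, January 31, February 2034 28, March 31, April 30, May 31, June 30, July 31
Days into August 2034: 28
Total = 8 + 30 + 31 + 31 + 28 + 31 + 30 + 31 + 30 + 31 + 28 = 309 days


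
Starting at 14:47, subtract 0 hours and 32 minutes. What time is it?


14:15

Start: 887 minutes from midnight
Subtract: 32 minutes
Remaining: 887 - 32 = 855
Hours: 14, Minutes: 15


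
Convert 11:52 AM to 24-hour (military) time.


11:52

Input: 11:52 AM
AM hour stays: 11


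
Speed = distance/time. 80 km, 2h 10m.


Distance: 80 km
Time: 2h 10m = 130 min = 130/60 = 13/6 hours
Speed = 80 ÷ (13/6) = 80 × 6 / 13 = 480/13 ≈ 36.9 km/h

36.9 km/h


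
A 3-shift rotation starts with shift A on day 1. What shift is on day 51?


Shifts: A, B, C
Start: A (index 0)
Day 51: (0 + 51 - 1) mod 3
= 50 mod 3
= 2
Index 2 → shift C

Shift C


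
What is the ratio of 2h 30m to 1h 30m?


5:3 (1.67)

Duration 1: 150 minutes
Duration 2: 90 minutes
Ratio = 150:90
GCD = 30
Simplified = 5:3
As a decimal: 5/3 ≈ 1.67


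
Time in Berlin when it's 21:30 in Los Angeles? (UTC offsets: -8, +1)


06:30 (next day)

Time difference = UTC+1 - UTC-8 = +9 hours
New hour = (21 + 9) mod 24
= 30 mod 24 = 6
Minutes unchanged → 06:30; 30 ≥ 24 → next day


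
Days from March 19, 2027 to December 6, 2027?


From March 19, 2027 to December 6, 2027
Rest of March 2027: 31 - 19 = 12
Full months: April 30, May 31, June 30, July 31, August 31, September 30, October 31, November 30
Days into December 2027: 6
Total = 12 + 30 + 31 + 30 + 31 + 31 + 30 + 31 + 30 + 6 = 262 days

262 days


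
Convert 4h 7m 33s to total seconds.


Hours: 4 × 3600 = 14400
Minutes: 7 × 60 = 420
Seconds: 33
Total = 14400 + 420 + 33 = 14853

14853 seconds


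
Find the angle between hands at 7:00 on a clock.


150.0°

Hour hand = 7×30 + 0×0.5 = 210.0°
Minute hand = 0×6 = 0°
Difference = |210.0 - 0| = 210.0°
Since > 180°: 360 - 210.0 = 150.0°


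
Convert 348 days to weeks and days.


Weeks: 348 ÷ 7 = 49 remainder 5

49 weeks 5 days


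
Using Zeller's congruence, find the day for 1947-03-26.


Zeller's congruence:
q=26, m=3, k=47, j=19
h = (26 + ⌊13×4/5⌋ + 47 + ⌊47/4⌋ + ⌊19/4⌋ - 2×19) mod 7
= (26 + 10 + 47 + 11 + 4 - 38) mod 7
= 60 mod 7 = 4
h=4 → Wednesday

Wednesday


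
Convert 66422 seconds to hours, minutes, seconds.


18h 27m 2s

Hours: 66422 ÷ 3600 = 18 remainder 1622
Minutes: 1622 ÷ 60 = 27 remainder 2
Seconds: 2


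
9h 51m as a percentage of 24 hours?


0.4104 (41.04%)

Total minutes: 9×60 + 51 = 591
Day = 24×60 = 1440 minutes
Fraction = 591/1440 ≈ 0.4104
As a percentage: 591/1440 × 100 ≈ 41.04%


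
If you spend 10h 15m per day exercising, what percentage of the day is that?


42.7%

Time: 615 minutes
Day: 1440 minutes
Percentage = (615/1440) × 100 ≈ 42.7%


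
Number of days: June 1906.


30 days

Month: June (month 6)
June has 30 days


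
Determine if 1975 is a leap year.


Rules: divisible by 4 AND (not by 100 OR by 400)
1975 ÷ 4 = 493 remainder 3 → not divisible by 4
Not divisible by 4 → not a leap year

No


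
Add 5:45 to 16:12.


Start: 972 minutes from midnight
Add: 345 minutes
Total: 1317 minutes
Hours: 1317 ÷ 60 = 21 remainder 57

21:57


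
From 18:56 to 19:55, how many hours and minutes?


0h 59m

End time in minutes: 19×60 + 55 = 1195
Start time in minutes: 18×60 + 56 = 1136
Difference = 1195 - 1136 = 59 minutes
= 0 hours 59 minutes


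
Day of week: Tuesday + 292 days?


Sunday

Start: Tuesday (index 1)
(1 + 292) mod 7
= 293 mod 7
= 6
Index 6 → Sunday


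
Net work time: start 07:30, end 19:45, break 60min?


11h 15m (675 minutes)

Total time = (19×60+45) - (7×60+30)
= 1185 - 450 = 735 min
Minus break: 735 - 60 = 675 min
= 11h 15m


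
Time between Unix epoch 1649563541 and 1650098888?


Difference = 1650098888 - 1649563541 = 535347 seconds
In hours: 535347 / 3600 ≈ 148.7
In days: 535347 / 86400 ≈ 6.20

535347 seconds (148.7 hours / 6.20 days)


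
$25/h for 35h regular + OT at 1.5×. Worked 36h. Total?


$912.50

Regular: 35h × $25 = $875.00
Overtime: 36 - 35 = 1h
OT pay: 1h × $25 × 1.5 = $37.50
Total = $875.00 + $37.50 = $912.50


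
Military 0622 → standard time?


6:22 AM

Hour: 6
6 < 12 → AM


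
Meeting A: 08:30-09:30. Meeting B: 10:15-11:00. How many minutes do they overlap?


Meeting A: 510-570 (in minutes from midnight)
Meeting B: 615-660
Overlap start = max(510, 615) = 615
Overlap end = min(570, 660) = 570
Overlap = max(0, 570 - 615) = 0 min

0 minutes


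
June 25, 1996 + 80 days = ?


Start: June 25, 1996
Add 80 days
June 25 → July 1: 30 - 25 + 1 = 6 days (80 - 6 = 74 left)
July 1 → August 1: 31 - 1 + 1 = 31 days (74 - 31 = 43 left)
August 1 → September 1: 31 - 1 + 1 = 31 days (43 - 31 = 12 left)
September 1 + 12 = September 13, 1996

September 13, 1996


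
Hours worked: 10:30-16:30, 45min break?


5h 15m (315 minutes)

Total time = (16×60+30) - (10×60+30)
= 990 - 630 = 360 min
Minus break: 360 - 45 = 315 min
= 5h 15m


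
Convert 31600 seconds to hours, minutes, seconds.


8h 46m 40s

Hours: 31600 ÷ 3600 = 8 remainder 2800
Minutes: 2800 ÷ 60 = 46 remainder 40
Seconds: 40


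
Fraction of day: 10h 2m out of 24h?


Total minutes: 10×60 + 2 = 602
Day = 24×60 = 1440 minutes
Fraction = 602/1440 ≈ 0.4181
As a percentage: 602/1440 × 100 ≈ 41.81%

0.4181 (41.81%)


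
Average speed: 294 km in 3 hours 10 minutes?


Distance: 294 km
Time: 3h 10m = 190 min = 190/60 = 19/6 hours
Speed = 294 ÷ (19/6) = 294 × 6 / 19 = 1764/19 ≈ 92.8 km/h

92.8 km/h


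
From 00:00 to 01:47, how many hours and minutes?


End time in minutes: 1×60 + 47 = 107
Start time in minutes: 0×60 + 0 = 0
Difference = 107 - 0 = 107 minutes
= 1 hours 47 minutes

1h 47m


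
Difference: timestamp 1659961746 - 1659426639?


Difference = 1659961746 - 1659426639 = 535107 seconds
In hours: 535107 / 3600 ≈ 148.6
In days: 535107 / 86400 ≈ 6.19

535107 seconds (148.6 hours / 6.19 days)


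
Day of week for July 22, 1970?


Wednesday

Zeller's congruence:
q=22, m=7, k=70, j=19
h = (22 + ⌊13×8/5⌋ + 70 + ⌊70/4⌋ + ⌊19/4⌋ - 2×19) mod 7
= (22 + 20 + 70 + 17 + 4 - 38) mod 7
= 95 mod 7 = 4
h=4 → Wednesday


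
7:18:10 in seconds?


26290 seconds

Hours: 7 × 3600 = 25200
Minutes: 18 × 60 = 1080
Seconds: 10
Total = 25200 + 1080 + 10 = 26290


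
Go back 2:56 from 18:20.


15:24

Start: 1100 minutes from midnight
Subtract: 176 minutes
Remaining: 1100 - 176 = 924
Hours: 15, Minutes: 24


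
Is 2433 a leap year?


No

Rules: divisible by 4 AND (not by 100 OR by 400)
2433 ÷ 4 = 608 remainder 1 → not divisible by 4
Not divisible by 4 → not a leap year


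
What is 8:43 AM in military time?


Input: 8:43 AM
AM hour stays: 8

08:43


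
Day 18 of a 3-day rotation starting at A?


Shifts: A, B, C
Start: A (index 0)
Day 18: (0 + 18 - 1) mod 3
= 17 mod 3
= 2
Index 2 → shift C

Shift C


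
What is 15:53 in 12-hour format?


Hour: 15
15 - 12 = 3 → PM

3:53 PM


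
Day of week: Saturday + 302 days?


Start: Saturday (index 5)
(5 + 302) mod 7
= 307 mod 7
= 6
Index 6 → Sunday

Sunday


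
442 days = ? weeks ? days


Weeks: 442 ÷ 7 = 63 remainder 1

63 weeks 1 days


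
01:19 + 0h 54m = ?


02:13

Start: 79 minutes from midnight
Add: 54 minutes
Total: 133 minutes
Hours: 133 ÷ 60 = 2 remainder 13


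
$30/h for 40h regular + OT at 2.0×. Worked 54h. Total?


Regular: 40h × $30 = $1200.00
Overtime: 54 - 40 = 14h
OT pay: 14h × $30 × 2.0 = $840.00
Total = $1200.00 + $840.00 = $2040.00

$2040.00


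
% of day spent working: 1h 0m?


4.2%

Time: 60 minutes
Day: 1440 minutes
Percentage = (60/1440) × 100 ≈ 4.2%


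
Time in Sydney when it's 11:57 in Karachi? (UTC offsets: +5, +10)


16:57

Time difference = UTC+10 - UTC+5 = +5 hours
New hour = (11 + 5) mod 24
= 16 mod 24 = 16
Minutes unchanged → 16:57


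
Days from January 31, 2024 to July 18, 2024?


169 days

From January 31, 2024 to July 18, 2024
Rest of January 2024: 31 - 31 = 0
Full months: February 2024 29, March 31, April 30, May 31, June 30
Days into July 2024: 18
Total = 0 + 29 + 31 + 30 + 31 + 30 + 18 = 169 days


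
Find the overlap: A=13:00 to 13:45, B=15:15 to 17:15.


Meeting A: 780-825 (in minutes from midnight)
Meeting B: 915-1035
Overlap start = max(780, 915) = 915
Overlap end = min(825, 1035) = 825
Overlap = max(0, 825 - 915) = 0 min

0 minutes


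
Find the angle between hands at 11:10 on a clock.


Hour hand = 11×30 + 10×0.5 = 335.0°
Minute hand = 10×6 = 60°
Difference = |335.0 - 60| = 275.0°
Since > 180°: 360 - 275.0 = 85.0°

85.0°


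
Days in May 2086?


31 days

Month: May (month 5)
May has 31 days


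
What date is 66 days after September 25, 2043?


November 30, 2043

Start: September 25, 2043
Add 66 days
September 25 → October 1: 30 - 25 + 1 = 6 days (66 - 6 = 60 left)
October 1 → November 1: 31 - 1 + 1 = 31 days (60 - 31 = 29 left)
November 1 + 29 = November 30, 2043


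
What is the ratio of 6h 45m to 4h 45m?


27:19 (1.42)

Duration 1: 405 minutes
Duration 2: 285 minutes
Ratio = 405:285
GCD = 15
Simplified = 27:19
As a decimal: 27/19 ≈ 1.42


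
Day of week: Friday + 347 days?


Start: Friday (index 4)
(4 + 347) mod 7
= 351 mod 7
= 1
Index 1 → Tuesday

Tuesday


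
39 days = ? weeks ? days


5 weeks 4 days

Weeks: 39 ÷ 7 = 5 remainder 4


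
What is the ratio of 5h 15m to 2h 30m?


21:10 (2.10)

Duration 1: 315 minutes
Duration 2: 150 minutes
Ratio = 315:150
GCD = 15
Simplified = 21:10
As a decimal: 21/10 = 2.10


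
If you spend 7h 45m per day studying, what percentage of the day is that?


32.3%

Time: 465 minutes
Day: 1440 minutes
Percentage = (465/1440) × 100 ≈ 32.3%


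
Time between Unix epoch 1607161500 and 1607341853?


180353 seconds (50.1 hours / 2.09 days)

Difference = 1607341853 - 1607161500 = 180353 seconds
In hours: 180353 / 3600 ≈ 50.1
In days: 180353 / 86400 ≈ 2.09


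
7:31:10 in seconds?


Hours: 7 × 3600 = 25200
Minutes: 31 × 60 = 1860
Seconds: 10
Total = 25200 + 1860 + 10 = 27070

27070 seconds


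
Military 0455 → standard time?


Hour: 4
4 < 12 → AM

4:55 AM


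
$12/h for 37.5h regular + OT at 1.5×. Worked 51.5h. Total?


Regular: 37.5h × $12 = $450.00
Overtime: 51.5 - 37.5 = 14.0h
OT pay: 14.0h × $12 × 1.5 = $252.00
Total = $450.00 + $252.00 = $702.00

$702.00


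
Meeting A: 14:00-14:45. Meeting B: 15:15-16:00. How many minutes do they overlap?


0 minutes

Meeting A: 840-885 (in minutes from midnight)
Meeting B: 915-960
Overlap start = max(840, 915) = 915
Overlap end = min(885, 960) = 885
Overlap = max(0, 885 - 915) = 0 min


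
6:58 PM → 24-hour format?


18:58

Input: 6:58 PM
PM: 6 + 12 = 18


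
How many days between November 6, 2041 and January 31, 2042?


86 days

From November 6, 2041 to January 31, 2042
Rest of November 2041: 30 - 6 = 24
Full months: December 31
Days into January 2042: 31
Total = 24 + 31 + 31 = 86 days


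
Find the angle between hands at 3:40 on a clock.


130.0°

Hour hand = 3×30 + 40×0.5 = 110.0°
Minute hand = 40×6 = 240°
Difference = |110.0 - 240| = 130.0°


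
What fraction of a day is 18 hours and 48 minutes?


Total minutes: 18×60 + 48 = 1128
Day = 24×60 = 1440 minutes
Fraction = 1128/1440 ≈ 0.7833
As a percentage: 1128/1440 × 100 ≈ 78.33%

0.7833 (78.33%)


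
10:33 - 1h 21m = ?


09:12

Start: 633 minutes from midnight
Subtract: 81 minutes
Remaining: 633 - 81 = 552
Hours: 9, Minutes: 12


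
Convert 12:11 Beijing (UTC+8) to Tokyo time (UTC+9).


13:11

Time difference = UTC+9 - UTC+8 = +1 hours
New hour = (12 + 1) mod 24
= 13 mod 24 = 13
Minutes unchanged → 13:11


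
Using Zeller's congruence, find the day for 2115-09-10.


Zeller's congruence:
q=10, m=9, k=15, j=21
h = (10 + ⌊13×10/5⌋ + 15 + ⌊15/4⌋ + ⌊21/4⌋ - 2×21) mod 7
= (10 + 26 + 15 + 3 + 5 - 42) mod 7
= 17 mod 7 = 3
h=3 → Tuesday

Tuesday


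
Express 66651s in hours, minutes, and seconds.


18h 30m 51s

Hours: 66651 ÷ 3600 = 18 remainder 1851
Minutes: 1851 ÷ 60 = 30 remainder 51
Seconds: 51


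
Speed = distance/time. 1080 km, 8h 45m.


123.4 km/h

Distance: 1080 km
Time: 8h 45m = 525 min = 525/60 = 35/4 hours
Speed = 1080 ÷ (35/4) = 1080 × 4 / 35 = 4320/35 ≈ 123.4 km/h
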